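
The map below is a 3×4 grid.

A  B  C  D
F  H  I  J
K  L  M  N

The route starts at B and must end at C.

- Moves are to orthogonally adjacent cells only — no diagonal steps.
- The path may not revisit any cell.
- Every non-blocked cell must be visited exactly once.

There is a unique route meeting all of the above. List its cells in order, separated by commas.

B, A, F, K, L, H, I, M, N, J, D, C

Need to visit all 12 open cells exactly once, starting at B and ending at C.
Cell N has only two open neighbours (J and M), so the path must pass straight through it: one of those is the cell it's entered from and the other is where it exits.
Route from B: left 1 to A, down 2 to K, right 1 to L, up 1 to H, right 1 to I, down 1 to M, right 1 to N, up 2 to D, left 1 to C — 11 moves in all.
Check: all 12 open cells covered.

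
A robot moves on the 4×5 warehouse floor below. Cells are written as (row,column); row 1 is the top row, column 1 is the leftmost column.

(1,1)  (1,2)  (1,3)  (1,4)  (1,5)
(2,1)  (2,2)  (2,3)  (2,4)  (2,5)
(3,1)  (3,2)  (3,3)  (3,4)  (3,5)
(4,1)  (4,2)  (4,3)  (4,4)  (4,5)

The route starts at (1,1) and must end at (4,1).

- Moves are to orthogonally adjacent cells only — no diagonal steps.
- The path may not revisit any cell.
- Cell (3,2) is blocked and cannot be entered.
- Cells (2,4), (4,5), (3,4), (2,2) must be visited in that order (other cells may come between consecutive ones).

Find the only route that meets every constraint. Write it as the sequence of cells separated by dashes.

The waypoints must appear in the order (2,4), (4,5), (3,4), (2,2), with no cell reused.
Route from (1,1): 3× right (reaching (1,4)), down to (2,4), right to (2,5), 2× down (reaching (4,5)), left to (4,4), up to (3,4), left to (3,3), up to (2,3), 2× left (reaching (2,1)), 2× down (reaching (4,1)) — 15 moves in all.
Check: order respected ((2,4) at step 4, (4,5) at step 7, (3,4) at step 9, (2,2) at step 12).

(1,1) - (1,2) - (1,3) - (1,4) - (2,4) - (2,5) - (3,5) - (4,5) - (4,4) - (3,4) - (3,3) - (2,3) - (2,2) - (2,1) - (3,1) - (4,1)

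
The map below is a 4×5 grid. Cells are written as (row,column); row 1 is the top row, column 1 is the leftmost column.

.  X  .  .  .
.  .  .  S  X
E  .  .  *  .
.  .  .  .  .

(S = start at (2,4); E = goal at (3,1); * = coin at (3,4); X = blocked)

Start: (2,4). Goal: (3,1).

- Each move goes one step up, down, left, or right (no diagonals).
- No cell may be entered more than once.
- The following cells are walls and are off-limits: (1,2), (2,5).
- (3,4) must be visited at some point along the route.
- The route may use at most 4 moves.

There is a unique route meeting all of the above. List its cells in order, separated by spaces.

(2,4) (3,4) (3,3) (3,2) (3,1)

The budget equals the shortest possible length, so every move has to be on a shortest route through the required cells.
Route from (2,4): down 1 to (3,4), left 3 to (3,1) — 4 moves in all.
Check: all required cells visited; 4 ≤ 4 moves.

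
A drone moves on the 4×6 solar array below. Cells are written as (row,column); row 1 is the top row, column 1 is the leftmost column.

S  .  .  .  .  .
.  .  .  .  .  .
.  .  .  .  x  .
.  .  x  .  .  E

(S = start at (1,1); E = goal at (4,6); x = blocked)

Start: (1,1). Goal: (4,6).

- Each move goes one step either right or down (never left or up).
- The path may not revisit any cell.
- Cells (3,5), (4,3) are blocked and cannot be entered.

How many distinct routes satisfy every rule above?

16

A right/down-only route from (1,1) to (4,6) makes exactly 3 down-moves and 5 right-moves in some order.
With no other constraints that would be C(8,3) = 56 routes.
Subtract routes through each blocked cell (inclusion–exclusion for overlaps): − through (3,5): 30 − through (4,3): 10 → 16.
That gives 16 routes.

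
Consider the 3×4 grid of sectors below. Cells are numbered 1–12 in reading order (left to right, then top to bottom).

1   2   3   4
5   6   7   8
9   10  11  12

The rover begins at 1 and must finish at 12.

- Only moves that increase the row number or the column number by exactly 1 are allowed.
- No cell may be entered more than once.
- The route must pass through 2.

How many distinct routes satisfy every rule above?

6

A right/down-only route from 1 to 12 makes exactly 2 down-moves and 3 right-moves in some order.
With no other constraints that would be C(5,2) = 10 routes.
Split at 2 and multiply the segment counts: 1→2: 1; 2→12: 6; product = 6.
That gives 6 routes.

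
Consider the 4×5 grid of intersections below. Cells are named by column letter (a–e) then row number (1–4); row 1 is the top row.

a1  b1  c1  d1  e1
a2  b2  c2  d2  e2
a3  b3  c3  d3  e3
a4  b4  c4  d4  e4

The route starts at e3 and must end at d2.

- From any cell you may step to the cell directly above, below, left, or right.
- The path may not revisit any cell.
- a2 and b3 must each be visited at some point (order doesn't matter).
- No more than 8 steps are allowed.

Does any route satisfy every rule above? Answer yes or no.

yes

One route that works: e3 → d3 → c3 → b3 → a3 → a2 → b2 → c2 → d2.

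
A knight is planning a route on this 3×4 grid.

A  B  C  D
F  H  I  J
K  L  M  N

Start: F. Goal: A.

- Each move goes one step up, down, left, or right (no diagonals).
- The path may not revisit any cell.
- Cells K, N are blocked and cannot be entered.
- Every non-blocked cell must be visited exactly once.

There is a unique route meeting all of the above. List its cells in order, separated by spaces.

Need to visit all 10 open cells exactly once, starting at F and ending at A.
Cell L has only two open neighbours (H and M), so the path must pass straight through it: one of those is the cell it's entered from and the other is where it exits.
Route from F: right to H, down to L, right to M, up to I, right to J, up to D, 3× left (reaching A) — 9 moves in all.
Check: all 10 open cells covered.

F H L M I J D C B A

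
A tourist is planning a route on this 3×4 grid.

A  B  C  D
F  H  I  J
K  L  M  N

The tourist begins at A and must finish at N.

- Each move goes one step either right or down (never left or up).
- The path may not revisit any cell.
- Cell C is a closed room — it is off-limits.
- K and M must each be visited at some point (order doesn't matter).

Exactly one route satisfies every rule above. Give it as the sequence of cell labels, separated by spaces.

A F K L M N

Moves only go right or down, so the column and row indices never decrease.
Route from A: 2× down (reaching K), 3× right (reaching N) — 5 moves in all.
Check: all required cells visited.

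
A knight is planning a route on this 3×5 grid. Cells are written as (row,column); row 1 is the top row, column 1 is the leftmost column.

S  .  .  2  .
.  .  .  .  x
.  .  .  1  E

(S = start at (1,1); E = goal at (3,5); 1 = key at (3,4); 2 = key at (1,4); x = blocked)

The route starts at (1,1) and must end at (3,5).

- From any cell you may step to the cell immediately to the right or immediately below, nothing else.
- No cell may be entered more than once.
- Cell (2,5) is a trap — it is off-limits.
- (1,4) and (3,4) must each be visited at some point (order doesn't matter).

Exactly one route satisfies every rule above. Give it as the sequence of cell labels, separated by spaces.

Moves only go right or down, so the column and row indices never decrease.
Route from (1,1): 3× right (reaching (1,4)), 2× down (reaching (3,4)), right to (3,5) — 6 moves in all.
Check: all required cells visited.

(1,1) (1,2) (1,3) (1,4) (2,4) (3,4) (3,5)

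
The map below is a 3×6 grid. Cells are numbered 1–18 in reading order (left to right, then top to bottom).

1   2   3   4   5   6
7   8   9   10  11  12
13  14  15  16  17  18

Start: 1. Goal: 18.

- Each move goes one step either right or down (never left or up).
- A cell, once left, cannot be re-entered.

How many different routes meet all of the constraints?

A right/down-only route from 1 to 18 makes exactly 2 down-moves and 5 right-moves in some order.
With no other constraints that would be C(7,2) = 21 routes.
That gives 21 routes.

21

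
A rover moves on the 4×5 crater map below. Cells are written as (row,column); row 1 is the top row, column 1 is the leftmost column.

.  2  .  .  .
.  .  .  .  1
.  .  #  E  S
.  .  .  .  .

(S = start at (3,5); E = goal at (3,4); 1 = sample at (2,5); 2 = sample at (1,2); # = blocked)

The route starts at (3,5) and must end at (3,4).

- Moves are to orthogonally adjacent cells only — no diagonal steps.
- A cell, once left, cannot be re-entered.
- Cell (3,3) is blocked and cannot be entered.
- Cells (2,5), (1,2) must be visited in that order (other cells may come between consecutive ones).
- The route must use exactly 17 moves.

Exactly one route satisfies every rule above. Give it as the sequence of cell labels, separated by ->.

The waypoints must appear in the order (2,5), (1,2), with no cell reused.
Route from (3,5): 2× up (reaching (1,5)), left to (1,4), down to (2,4), left to (2,3), up to (1,3), 2× left (reaching (1,1)), down to (2,1), right to (2,2), down to (3,2), left to (3,1), down to (4,1), 3× right (reaching (4,4)), up to (3,4) — 17 moves in all.
Check: order respected (1 at step 1, 2 at step 7); 17 moves as required.

(3,5) -> (2,5) -> (1,5) -> (1,4) -> (2,4) -> (2,3) -> (1,3) -> (1,2) -> (1,1) -> (2,1) -> (2,2) -> (3,2) -> (3,1) -> (4,1) -> (4,2) -> (4,3) -> (4,4) -> (3,4)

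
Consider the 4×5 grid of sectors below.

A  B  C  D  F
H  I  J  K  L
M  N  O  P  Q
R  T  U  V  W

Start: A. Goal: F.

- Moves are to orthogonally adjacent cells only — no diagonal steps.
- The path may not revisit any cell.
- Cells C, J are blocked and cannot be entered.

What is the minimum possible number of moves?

The Manhattan distance from A to F is |1−1| + |1−5| = 4, so at least 4 moves are needed.
That bound ignores the blocked cells. Measuring each leg by the fewest moves that actually steer around them (A→F: 8) raises the lower bound to 8.
A route of 8 moves exists: A → H → M → N → O → P → K → D → F.
Since 8 matches that lower bound, it is optimal.

8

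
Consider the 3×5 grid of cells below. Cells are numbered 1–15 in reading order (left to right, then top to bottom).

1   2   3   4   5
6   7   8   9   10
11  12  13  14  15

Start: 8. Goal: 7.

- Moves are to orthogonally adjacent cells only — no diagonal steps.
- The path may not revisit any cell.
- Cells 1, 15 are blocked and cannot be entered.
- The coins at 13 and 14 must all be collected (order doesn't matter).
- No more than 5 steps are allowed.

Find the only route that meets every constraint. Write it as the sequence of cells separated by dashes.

8 - 9 - 14 - 13 - 12 - 7

The 5-move cap with required stops at 13, 14 leaves no slack for detours.
Route from 8: right to 9, down to 14, 2× left (reaching 12), up to 7 — 5 moves in all.
Check: all required cells visited; 5 ≤ 5 moves.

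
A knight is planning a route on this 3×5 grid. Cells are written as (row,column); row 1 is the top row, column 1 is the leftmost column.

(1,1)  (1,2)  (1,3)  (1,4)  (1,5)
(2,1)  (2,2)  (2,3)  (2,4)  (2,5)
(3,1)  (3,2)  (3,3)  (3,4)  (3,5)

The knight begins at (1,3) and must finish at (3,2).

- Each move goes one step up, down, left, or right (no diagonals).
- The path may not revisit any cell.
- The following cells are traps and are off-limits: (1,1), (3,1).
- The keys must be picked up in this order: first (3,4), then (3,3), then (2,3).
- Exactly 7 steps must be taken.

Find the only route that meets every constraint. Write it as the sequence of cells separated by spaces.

(1,3) (1,4) (2,4) (3,4) (3,3) (2,3) (2,2) (3,2)

The waypoints must appear in the order (3,4), (3,3), (2,3), with no cell reused.
Route from (1,3): right 1 to (1,4), down 2 to (3,4), left 1 to (3,3), up 1 to (2,3), left 1 to (2,2), down 1 to (3,2) — 7 moves in all.
Check: order respected ((3,4) at step 3, (3,3) at step 4, (2,3) at step 5); 7 moves as required.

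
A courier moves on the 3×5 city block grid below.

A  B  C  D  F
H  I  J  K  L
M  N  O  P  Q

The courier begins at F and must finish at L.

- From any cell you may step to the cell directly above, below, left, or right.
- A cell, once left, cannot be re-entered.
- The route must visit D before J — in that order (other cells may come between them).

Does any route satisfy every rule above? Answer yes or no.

One route that works: F → D → C → J → K → L.

yes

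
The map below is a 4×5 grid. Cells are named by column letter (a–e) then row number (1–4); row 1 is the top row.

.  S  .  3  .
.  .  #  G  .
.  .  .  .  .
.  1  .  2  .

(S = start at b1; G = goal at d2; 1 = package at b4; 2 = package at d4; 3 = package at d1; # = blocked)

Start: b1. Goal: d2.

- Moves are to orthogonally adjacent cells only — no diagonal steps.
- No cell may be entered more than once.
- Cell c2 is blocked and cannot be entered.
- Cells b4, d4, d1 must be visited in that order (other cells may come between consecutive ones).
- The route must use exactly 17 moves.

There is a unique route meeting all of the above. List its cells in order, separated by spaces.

The waypoints must appear in the order b4, d4, d1, with no cell reused.
Route from b1: left to a1, down to a2, right to b2, down to b3, left to a3, down to a4, 2× right (reaching c4), up to c3, right to d3, down to d4, right to e4, 3× up (reaching e1), left to d1, down to d2 — 17 moves in all.
Check: order respected (1 at step 7, 2 at step 11, 3 at step 16); 17 moves as required.

b1 a1 a2 b2 b3 a3 a4 b4 c4 c3 d3 d4 e4 e3 e2 e1 d1 d2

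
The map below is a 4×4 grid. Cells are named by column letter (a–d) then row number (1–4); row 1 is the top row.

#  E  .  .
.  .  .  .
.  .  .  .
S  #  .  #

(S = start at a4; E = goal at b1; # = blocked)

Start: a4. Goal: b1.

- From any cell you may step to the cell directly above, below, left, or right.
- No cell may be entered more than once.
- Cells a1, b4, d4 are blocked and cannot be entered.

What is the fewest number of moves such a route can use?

The Manhattan distance from a4 to b1 is |4−1| + |1−2| = 4, so at least 4 moves are needed.
A route of 4 moves achieves this: a4 → a3 → a2 → b2 → b1.
Since 4 matches the lower bound, it is optimal.

4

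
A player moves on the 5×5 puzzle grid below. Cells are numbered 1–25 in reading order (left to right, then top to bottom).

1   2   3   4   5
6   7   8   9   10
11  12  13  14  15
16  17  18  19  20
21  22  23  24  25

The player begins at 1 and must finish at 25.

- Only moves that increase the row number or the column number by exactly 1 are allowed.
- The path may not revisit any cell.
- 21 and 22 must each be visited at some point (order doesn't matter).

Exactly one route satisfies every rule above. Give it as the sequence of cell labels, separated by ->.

1 -> 6 -> 11 -> 16 -> 21 -> 22 -> 23 -> 24 -> 25

Moves only go right or down, so the column and row indices never decrease.
Route from 1: 4× down (reaching 21), 4× right (reaching 25) — 8 moves in all.
Check: all required cells visited.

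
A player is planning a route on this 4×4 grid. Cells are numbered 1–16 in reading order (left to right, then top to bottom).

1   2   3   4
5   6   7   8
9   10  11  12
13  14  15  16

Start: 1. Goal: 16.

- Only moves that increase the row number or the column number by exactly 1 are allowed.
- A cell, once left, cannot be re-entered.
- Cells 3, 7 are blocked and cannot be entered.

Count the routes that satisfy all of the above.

10

A right/down-only route from 1 to 16 makes exactly 3 down-moves and 3 right-moves in some order.
With no other constraints that would be C(6,3) = 20 routes.
Subtract routes through each blocked cell (inclusion–exclusion for overlaps): − through 3: 4 − through 7: 9 + through 3&7: 3 → 10.
That gives 10 routes.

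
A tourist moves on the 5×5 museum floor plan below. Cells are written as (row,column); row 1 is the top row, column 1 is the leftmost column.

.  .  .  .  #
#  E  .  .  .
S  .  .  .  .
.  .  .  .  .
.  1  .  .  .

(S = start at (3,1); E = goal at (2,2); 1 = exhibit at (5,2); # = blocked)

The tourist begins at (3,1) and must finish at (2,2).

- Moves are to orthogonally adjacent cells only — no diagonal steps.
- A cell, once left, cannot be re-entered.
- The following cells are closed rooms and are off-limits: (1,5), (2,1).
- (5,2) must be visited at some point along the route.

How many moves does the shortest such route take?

6

Any route passes through (5,2) somewhere between (3,1) and (2,2). Summing Manhattan distances along the two legs ((3,1) → (5,2) → (2,2)) gives a lower bound of 3 + 3 = 6 moves.
A route of 6 moves achieves this: (3,1) → (4,1) → (5,1) → (5,2) → (4,2) → (3,2) → (2,2).
Since 6 matches the lower bound, it is optimal.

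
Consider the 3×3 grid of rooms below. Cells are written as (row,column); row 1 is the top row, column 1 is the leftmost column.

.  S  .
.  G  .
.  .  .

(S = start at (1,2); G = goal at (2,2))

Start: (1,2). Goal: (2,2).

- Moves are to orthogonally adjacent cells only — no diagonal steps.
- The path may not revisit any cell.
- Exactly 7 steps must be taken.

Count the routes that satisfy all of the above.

2

Need simple routes of exactly 7 moves from (1,2) to (2,2) (Manhattan distance 1, so 3 moves are spent on a detour and 3 undoing it).
Enumerating: (1,2) (1,1) (2,1) (3,1) (3,2) (3,3) (2,3) (2,2) | (1,2) (1,3) (2,3) (3,3) (3,2) (3,1) (2,1) (2,2).
That gives 2 routes.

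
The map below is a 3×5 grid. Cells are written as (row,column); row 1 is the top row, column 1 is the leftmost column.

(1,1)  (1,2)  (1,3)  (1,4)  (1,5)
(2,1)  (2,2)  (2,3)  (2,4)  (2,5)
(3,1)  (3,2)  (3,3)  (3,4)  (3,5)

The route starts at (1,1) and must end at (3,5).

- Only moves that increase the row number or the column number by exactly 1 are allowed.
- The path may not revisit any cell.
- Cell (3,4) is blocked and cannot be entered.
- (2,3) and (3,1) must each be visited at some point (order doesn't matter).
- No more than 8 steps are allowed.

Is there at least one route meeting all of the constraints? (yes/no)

(3,1) is below but to the left of (2,3): going (2,3) → (3,1) would need a leftward move and (3,1) → (2,3) an upward move, so no right/down-only route can visit both required cells.

no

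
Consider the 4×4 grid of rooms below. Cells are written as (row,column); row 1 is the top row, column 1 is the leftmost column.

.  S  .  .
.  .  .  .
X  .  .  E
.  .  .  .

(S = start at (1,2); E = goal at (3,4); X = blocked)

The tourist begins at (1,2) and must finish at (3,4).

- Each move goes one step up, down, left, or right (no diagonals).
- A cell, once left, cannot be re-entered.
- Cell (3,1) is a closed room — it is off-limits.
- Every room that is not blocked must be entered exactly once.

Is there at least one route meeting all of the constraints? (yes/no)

Cell (4,1) has only one open neighbour but is neither the start nor the goal, so a Hamiltonian route would have to both enter and leave it through the same neighbour — impossible without revisiting.

no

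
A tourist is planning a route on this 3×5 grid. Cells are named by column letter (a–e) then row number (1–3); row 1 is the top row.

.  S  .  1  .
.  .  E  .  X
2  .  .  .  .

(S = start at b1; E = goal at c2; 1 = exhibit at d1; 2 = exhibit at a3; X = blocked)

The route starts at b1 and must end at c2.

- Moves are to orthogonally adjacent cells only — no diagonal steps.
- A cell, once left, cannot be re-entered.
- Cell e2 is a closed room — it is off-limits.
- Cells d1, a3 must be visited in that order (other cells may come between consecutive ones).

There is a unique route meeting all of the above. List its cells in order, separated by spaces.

b1 c1 d1 d2 d3 c3 b3 a3 a2 b2 c2

The waypoints must appear in the order d1, a3, with no cell reused.
Route from b1: right 2 to d1, down 2 to d3, left 3 to a3, up 1 to a2, right 2 to c2 — 10 moves in all.
Check: order respected (1 at step 2, 2 at step 7).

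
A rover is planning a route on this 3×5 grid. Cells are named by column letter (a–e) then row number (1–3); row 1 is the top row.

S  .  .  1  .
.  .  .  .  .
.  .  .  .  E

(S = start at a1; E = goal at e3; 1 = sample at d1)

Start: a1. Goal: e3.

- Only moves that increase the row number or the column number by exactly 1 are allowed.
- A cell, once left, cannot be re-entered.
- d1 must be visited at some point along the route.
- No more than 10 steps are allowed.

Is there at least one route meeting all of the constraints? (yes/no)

One route that works: a1 → b1 → c1 → d1 → d2 → d3 → e3.

yes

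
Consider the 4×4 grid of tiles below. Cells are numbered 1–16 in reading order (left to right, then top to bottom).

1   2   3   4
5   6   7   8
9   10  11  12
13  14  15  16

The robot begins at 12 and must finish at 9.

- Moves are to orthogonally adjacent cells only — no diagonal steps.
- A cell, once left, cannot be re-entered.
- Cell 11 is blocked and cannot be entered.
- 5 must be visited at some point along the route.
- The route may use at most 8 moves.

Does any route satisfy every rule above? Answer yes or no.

One route that works: 12 → 8 → 7 → 6 → 5 → 9.

yes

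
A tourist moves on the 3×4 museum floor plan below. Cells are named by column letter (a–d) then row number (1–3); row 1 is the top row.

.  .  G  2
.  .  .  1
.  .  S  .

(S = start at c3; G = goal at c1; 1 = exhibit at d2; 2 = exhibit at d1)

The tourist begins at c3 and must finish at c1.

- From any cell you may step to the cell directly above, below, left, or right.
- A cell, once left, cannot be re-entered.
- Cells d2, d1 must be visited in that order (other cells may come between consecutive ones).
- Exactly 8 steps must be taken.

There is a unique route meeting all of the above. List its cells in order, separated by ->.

The waypoints must appear in the order d2, d1, with no cell reused.
Route from c3: 2× left (reaching a3), up to a2, 3× right (reaching d2), up to d1, left to c1 — 8 moves in all.
Check: order respected (1 at step 6, 2 at step 7); 8 moves as required.

c3 -> b3 -> a3 -> a2 -> b2 -> c2 -> d2 -> d1 -> c1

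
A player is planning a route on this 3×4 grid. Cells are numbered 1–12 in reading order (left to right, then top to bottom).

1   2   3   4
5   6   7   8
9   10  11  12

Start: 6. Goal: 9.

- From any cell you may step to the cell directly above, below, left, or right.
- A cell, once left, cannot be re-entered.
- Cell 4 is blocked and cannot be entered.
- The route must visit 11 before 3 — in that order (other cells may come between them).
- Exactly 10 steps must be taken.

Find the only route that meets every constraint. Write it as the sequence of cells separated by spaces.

The waypoints must appear in the order 11, 3, with no cell reused.
Route from 6: down to 10, 2× right (reaching 12), up to 8, left to 7, up to 3, 2× left (reaching 1), 2× down (reaching 9) — 10 moves in all.
Check: order respected (11 at step 2, 3 at step 6); 10 moves as required.

6 10 11 12 8 7 3 2 1 5 9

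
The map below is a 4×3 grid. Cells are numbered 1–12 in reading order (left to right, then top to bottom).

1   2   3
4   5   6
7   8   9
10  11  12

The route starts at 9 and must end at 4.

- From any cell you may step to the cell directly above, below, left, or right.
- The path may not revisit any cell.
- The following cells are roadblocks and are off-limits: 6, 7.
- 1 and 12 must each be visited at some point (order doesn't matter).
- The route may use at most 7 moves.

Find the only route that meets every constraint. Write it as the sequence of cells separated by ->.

9 -> 12 -> 11 -> 8 -> 5 -> 2 -> 1 -> 4

Any route must reach 1 and 12 and still end at 4 within 7 moves, so the order of the required stops is forced.
Route from 9: down 1 to 12, left 1 to 11, up 3 to 2, left 1 to 1, down 1 to 4 — 7 moves in all.
Check: all required cells visited; 7 ≤ 7 moves.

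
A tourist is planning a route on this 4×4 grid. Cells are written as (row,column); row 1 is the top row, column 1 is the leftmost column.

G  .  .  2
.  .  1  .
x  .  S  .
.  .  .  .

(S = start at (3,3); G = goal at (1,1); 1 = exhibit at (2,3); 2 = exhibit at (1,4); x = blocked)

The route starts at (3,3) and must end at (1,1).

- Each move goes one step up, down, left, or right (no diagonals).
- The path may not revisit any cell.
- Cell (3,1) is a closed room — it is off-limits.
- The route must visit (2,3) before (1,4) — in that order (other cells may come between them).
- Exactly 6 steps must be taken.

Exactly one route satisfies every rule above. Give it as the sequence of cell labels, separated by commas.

(3,3), (2,3), (2,4), (1,4), (1,3), (1,2), (1,1)

The waypoints must appear in the order (2,3), (1,4), with no cell reused.
Route from (3,3): up to (2,3), right to (2,4), up to (1,4), 3× left (reaching (1,1)) — 6 moves in all.
Check: order respected (1 at step 1, 2 at step 3); 6 moves as required.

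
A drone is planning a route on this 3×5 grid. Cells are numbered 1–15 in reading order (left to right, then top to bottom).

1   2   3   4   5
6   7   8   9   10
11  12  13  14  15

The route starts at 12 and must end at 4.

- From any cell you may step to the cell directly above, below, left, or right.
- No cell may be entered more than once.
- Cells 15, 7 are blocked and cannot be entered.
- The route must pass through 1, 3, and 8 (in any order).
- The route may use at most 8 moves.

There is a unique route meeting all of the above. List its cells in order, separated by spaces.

Any route must reach 1, 3, and 8 and still end at 4 within 8 moves, so the order of the required stops is forced.
Route from 12: left 1 to 11, up 2 to 1, right 2 to 3, down 1 to 8, right 1 to 9, up 1 to 4 — 8 moves in all.
Check: all required cells visited; 8 ≤ 8 moves.

12 11 6 1 2 3 8 9 4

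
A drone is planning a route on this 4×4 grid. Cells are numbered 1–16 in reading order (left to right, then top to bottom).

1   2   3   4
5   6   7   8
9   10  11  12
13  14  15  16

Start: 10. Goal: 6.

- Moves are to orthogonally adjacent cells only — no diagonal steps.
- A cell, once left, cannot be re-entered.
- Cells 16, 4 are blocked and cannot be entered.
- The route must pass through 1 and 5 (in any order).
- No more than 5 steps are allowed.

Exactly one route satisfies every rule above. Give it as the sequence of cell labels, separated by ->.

The 5-move cap with required stops at 1, 5 leaves no slack for detours.
Route from 10: left 1 to 9, up 2 to 1, right 1 to 2, down 1 to 6 — 5 moves in all.
Check: all required cells visited; 5 ≤ 5 moves.

10 -> 9 -> 5 -> 1 -> 2 -> 6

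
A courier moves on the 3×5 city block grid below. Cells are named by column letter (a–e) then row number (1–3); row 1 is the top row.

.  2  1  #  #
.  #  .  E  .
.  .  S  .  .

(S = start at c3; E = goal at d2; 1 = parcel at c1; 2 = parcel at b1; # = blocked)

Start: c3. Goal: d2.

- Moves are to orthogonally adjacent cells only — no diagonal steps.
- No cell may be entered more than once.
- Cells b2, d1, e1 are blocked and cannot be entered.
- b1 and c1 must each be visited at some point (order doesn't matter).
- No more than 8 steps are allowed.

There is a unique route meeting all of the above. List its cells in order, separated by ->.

c3 -> b3 -> a3 -> a2 -> a1 -> b1 -> c1 -> c2 -> d2

Any route must reach b1 and c1 and still end at d2 within 8 moves, so the order of the required stops is forced.
Route from c3: 2× left (reaching a3), 2× up (reaching a1), 2× right (reaching c1), down to c2, right to d2 — 8 moves in all.
Check: all required cells visited; 8 ≤ 8 moves.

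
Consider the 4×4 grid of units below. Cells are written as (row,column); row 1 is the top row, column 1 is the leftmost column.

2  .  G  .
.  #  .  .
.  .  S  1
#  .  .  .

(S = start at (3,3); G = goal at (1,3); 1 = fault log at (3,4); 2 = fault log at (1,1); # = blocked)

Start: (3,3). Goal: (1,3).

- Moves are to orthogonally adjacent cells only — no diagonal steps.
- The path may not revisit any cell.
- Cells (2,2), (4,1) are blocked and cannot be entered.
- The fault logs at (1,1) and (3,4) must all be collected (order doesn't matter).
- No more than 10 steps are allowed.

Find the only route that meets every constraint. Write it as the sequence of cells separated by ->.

The budget equals the shortest possible length, so every move has to be on a shortest route through the required cells.
Route from (3,3): right to (3,4), down to (4,4), 2× left (reaching (4,2)), up to (3,2), left to (3,1), 2× up (reaching (1,1)), 2× right (reaching (1,3)) — 10 moves in all.
Check: all required cells visited; 10 ≤ 10 moves.

(3,3) -> (3,4) -> (4,4) -> (4,3) -> (4,2) -> (3,2) -> (3,1) -> (2,1) -> (1,1) -> (1,2) -> (1,3)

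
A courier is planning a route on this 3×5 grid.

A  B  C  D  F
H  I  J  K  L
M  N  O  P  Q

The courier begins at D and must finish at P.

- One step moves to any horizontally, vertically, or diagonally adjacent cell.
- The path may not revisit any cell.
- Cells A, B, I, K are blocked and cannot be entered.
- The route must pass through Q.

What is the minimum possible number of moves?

3

Any route passes through Q somewhere between D and P. Summing Chebyshev distances along the two legs (D → Q → P) gives a lower bound of 2 + 1 = 3 moves.
A route of 3 moves achieves this: D → L → Q → P.
Since 3 matches the lower bound, it is optimal.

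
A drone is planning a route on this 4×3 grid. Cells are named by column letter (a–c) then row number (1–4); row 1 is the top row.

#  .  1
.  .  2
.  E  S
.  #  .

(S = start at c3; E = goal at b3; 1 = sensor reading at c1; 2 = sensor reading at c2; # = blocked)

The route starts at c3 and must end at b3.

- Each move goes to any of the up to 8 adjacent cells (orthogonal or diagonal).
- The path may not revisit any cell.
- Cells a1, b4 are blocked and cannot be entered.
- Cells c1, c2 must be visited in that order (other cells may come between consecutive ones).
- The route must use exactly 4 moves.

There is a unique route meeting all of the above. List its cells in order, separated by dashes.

The waypoints must appear in the order c1, c2, with no cell reused.
Route from c3: up-left to b2, up-right to c1, down to c2, down-left to b3 — 4 moves in all.
Check: order respected (1 at step 2, 2 at step 3); 4 moves as required.

c3 - b2 - c1 - c2 - b3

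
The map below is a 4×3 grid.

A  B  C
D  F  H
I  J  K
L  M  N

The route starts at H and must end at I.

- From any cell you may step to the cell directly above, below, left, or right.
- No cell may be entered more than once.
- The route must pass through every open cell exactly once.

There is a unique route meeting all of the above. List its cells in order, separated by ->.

Need to visit all 12 open cells exactly once, starting at H and ending at I.
Cell L has only two open neighbours (I and M), so the path must pass straight through it: one of those is the cell it's entered from and the other is where it exits.
Route from H: up 1 to C, left 2 to A, down 1 to D, right 1 to F, down 1 to J, right 1 to K, down 1 to N, left 2 to L, up 1 to I — 11 moves in all.
Check: all 12 open cells covered.

H -> C -> B -> A -> D -> F -> J -> K -> N -> M -> L -> I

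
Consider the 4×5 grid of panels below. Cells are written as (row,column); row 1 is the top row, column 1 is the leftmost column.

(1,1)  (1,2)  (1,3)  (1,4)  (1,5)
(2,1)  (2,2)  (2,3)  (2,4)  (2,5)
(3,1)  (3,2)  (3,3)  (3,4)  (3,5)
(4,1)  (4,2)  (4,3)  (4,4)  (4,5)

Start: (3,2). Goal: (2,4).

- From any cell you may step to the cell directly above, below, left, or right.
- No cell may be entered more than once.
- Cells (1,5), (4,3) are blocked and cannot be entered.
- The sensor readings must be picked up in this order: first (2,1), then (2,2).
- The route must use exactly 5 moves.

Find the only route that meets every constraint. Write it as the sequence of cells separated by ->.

(3,2) -> (3,1) -> (2,1) -> (2,2) -> (2,3) -> (2,4)

The waypoints must appear in the order (2,1), (2,2), with no cell reused.
Route from (3,2): left 1 to (3,1), up 1 to (2,1), right 3 to (2,4) — 5 moves in all.
Check: order respected ((2,1) at step 2, (2,2) at step 3); 5 moves as required.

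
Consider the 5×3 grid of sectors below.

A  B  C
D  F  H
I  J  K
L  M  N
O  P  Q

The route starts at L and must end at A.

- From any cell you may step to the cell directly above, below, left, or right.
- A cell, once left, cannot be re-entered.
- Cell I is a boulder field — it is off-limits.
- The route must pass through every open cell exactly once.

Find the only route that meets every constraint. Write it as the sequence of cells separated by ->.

Need to visit all 14 open cells exactly once, starting at L and ending at A.
Route from L: down 1 to O, right 2 to Q, up 1 to N, left 1 to M, up 1 to J, right 1 to K, up 2 to C, left 1 to B, down 1 to F, left 1 to D, up 1 to A — 13 moves in all.
Check: all 14 open cells covered.

L -> O -> P -> Q -> N -> M -> J -> K -> H -> C -> B -> F -> D -> A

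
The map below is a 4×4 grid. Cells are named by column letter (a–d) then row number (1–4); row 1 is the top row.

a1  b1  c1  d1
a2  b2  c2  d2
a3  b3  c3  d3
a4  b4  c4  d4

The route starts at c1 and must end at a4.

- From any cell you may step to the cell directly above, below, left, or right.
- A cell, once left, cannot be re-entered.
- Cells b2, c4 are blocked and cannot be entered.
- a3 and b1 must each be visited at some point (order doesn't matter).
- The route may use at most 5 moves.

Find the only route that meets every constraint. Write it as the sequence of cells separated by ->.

c1 -> b1 -> a1 -> a2 -> a3 -> a4

The 5-move cap with required stops at a3, b1 leaves no slack for detours.
Route from c1: left 2 to a1, down 3 to a4 — 5 moves in all.
Check: all required cells visited; 5 ≤ 5 moves.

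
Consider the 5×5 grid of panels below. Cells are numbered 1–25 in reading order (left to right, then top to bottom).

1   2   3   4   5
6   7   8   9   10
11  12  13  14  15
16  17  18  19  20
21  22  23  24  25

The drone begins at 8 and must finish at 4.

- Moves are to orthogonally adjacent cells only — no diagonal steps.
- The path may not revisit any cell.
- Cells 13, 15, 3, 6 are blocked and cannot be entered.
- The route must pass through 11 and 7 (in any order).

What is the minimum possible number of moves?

10

Any route passes through 11 and 7 in some order between 8 and 4. Summing Manhattan distances along each leg and taking the cheapest ordering (8 → 7 → 11 → 4) gives a lower bound of 1 + 2 + 5 = 8 moves.
The shortest route satisfying every rule uses 10 moves: 8 → 7 → 12 → 11 → 16 → 17 → 18 → 19 → 14 → 9 → 4.
The bound of 8 isn't tight here; checking systematically, no route of length 8 through 9 satisfies every constraint, so 10 is the minimum.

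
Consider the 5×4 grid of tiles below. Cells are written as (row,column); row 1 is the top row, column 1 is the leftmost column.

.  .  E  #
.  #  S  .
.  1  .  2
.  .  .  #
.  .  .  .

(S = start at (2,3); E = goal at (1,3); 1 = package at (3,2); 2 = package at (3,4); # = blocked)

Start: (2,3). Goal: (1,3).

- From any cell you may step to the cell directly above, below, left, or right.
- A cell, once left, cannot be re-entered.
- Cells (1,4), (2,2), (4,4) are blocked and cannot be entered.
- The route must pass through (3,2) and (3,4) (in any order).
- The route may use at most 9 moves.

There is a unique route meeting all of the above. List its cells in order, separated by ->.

The budget equals the shortest possible length, so every move has to be on a shortest route through the required cells.
Route from (2,3): right to (2,4), down to (3,4), 3× left (reaching (3,1)), 2× up (reaching (1,1)), 2× right (reaching (1,3)) — 9 moves in all.
Check: all required cells visited; 9 ≤ 9 moves.

(2,3) -> (2,4) -> (3,4) -> (3,3) -> (3,2) -> (3,1) -> (2,1) -> (1,1) -> (1,2) -> (1,3)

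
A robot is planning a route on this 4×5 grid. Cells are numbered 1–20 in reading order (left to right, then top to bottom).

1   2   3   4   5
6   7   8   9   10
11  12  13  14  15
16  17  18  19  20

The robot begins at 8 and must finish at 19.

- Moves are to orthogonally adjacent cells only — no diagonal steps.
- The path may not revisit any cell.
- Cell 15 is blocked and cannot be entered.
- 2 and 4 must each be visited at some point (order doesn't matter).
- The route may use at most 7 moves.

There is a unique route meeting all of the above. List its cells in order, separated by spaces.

The 7-move cap with required stops at 2, 4 leaves no slack for detours.
Route from 8: left to 7, up to 2, 2× right (reaching 4), 3× down (reaching 19) — 7 moves in all.
Check: all required cells visited; 7 ≤ 7 moves.

8 7 2 3 4 9 14 19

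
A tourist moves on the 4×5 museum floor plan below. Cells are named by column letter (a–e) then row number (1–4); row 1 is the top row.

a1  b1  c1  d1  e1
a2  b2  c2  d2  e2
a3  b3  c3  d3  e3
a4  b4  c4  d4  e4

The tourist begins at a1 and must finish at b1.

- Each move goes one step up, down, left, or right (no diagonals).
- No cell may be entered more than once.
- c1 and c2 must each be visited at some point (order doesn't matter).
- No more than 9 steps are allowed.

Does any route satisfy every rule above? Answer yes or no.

One route that works: a1 → a2 → b2 → c2 → c1 → b1.

yes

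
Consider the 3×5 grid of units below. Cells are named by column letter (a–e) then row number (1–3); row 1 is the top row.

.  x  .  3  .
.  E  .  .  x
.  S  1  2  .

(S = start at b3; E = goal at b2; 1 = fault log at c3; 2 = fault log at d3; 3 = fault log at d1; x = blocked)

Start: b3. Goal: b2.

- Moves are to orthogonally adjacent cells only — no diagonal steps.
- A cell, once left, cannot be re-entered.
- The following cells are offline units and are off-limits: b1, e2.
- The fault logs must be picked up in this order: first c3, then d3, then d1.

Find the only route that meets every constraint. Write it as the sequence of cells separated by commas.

b3, c3, d3, d2, d1, c1, c2, b2

The waypoints must appear in the order c3, d3, d1, with no cell reused.
Route from b3: 2× right (reaching d3), 2× up (reaching d1), left to c1, down to c2, left to b2 — 7 moves in all.
Check: order respected (1 at step 1, 2 at step 2, 3 at step 4).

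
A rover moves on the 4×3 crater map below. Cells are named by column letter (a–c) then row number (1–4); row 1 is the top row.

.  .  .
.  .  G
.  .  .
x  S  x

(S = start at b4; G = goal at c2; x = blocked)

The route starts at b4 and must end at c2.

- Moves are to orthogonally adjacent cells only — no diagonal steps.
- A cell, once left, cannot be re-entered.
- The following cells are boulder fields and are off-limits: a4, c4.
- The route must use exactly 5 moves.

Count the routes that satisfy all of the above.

Need simple routes of exactly 5 moves from b4 to c2 (Manhattan distance 3, so 1 moves are spent on a detour and 1 undoing it).
Enumerating: b4 b3 b2 b1 c1 c2 | b4 b3 a3 a2 b2 c2.
That gives 2 routes.

2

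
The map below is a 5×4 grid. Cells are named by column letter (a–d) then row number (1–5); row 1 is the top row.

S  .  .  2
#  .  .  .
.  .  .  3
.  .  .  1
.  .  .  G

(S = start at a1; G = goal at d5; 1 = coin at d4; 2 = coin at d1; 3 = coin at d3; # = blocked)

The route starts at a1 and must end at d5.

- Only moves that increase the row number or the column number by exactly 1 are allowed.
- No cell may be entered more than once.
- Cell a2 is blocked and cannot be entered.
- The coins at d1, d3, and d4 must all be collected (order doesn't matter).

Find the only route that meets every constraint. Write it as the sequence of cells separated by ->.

a1 -> b1 -> c1 -> d1 -> d2 -> d3 -> d4 -> d5

Moves only go right or down, so the column and row indices never decrease.
Route from a1: 3× right (reaching d1), 4× down (reaching d5) — 7 moves in all.
Check: all required cells visited.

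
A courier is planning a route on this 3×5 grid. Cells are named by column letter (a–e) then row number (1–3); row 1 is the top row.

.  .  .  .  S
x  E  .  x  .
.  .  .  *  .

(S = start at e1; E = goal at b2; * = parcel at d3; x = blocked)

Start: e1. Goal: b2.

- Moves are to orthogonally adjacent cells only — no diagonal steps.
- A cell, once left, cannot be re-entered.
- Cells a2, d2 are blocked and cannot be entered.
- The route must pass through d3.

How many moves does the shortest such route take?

6

Any route passes through d3 somewhere between e1 and b2. Summing Manhattan distances along the two legs (e1 → d3 → b2) gives a lower bound of 3 + 3 = 6 moves.
A route of 6 moves achieves this: e1 → e2 → e3 → d3 → c3 → c2 → b2.
Since 6 matches the lower bound, it is optimal.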